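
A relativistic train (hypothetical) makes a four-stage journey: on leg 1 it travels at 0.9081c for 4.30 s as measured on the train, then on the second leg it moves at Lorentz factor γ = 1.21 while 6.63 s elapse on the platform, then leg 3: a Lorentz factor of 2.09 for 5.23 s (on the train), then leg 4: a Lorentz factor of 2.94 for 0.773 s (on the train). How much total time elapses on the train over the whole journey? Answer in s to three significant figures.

τ = 15.8 s

Leg 1: 4.30 s is already measured on the train.
Leg 2: γ = 1.21; τ_2 = 6.63/1.210 = 5.479 s.
Leg 3: 5.23 s is already measured on the train.
Leg 4: 0.773 s is already measured on the train.
Total: 4.300 + 5.479 + 5.230 + 0.7730 s.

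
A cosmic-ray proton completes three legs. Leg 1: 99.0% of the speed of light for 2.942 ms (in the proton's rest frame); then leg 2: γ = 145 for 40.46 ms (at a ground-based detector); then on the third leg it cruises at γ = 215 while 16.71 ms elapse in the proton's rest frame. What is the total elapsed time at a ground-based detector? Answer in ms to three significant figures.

Δt = 3650 ms

Leg 1: β = 0.990; γ = 1/√(1 − 0.990²) = 1/√0.01990 = 7.089; Δt_1 = 7.089 × 2.942 = 20.86 ms.
Leg 2: 40.46 ms is already measured at a ground-based detector.
Leg 3: γ = 215; Δt_3 = 215.0 × 16.71 = 3593 ms.
Total: 20.86 + 40.46 + 3593 ms.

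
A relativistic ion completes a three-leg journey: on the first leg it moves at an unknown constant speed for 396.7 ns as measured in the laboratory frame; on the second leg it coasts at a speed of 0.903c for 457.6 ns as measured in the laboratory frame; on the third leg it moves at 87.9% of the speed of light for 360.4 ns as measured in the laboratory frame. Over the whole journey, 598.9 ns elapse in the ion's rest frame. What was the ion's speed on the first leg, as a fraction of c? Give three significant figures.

Leg 1: speed unknown; τ_1 = 396.7/γ_1.
Leg 2: γ = 1/√(1 − 0.903²) = 1/√0.1846 = 2.328; τ_2 = 457.6/2.328 = 196.6 ns.
Leg 3: β = 0.879; γ = 1/√(1 − 0.879²) = 1/√0.2274 = 2.097; τ_3 = 360.4/2.097 = 171.8 ns.
Total proper time: τ_1 + 196.6 + 171.8 = 598.9, so τ_1 = 598.9 − 368.5 = 230.4 ns.
γ_1 = 396.7/230.4 = 1.721; β = √(1 − 1/γ²) = √0.6625.

β = 0.814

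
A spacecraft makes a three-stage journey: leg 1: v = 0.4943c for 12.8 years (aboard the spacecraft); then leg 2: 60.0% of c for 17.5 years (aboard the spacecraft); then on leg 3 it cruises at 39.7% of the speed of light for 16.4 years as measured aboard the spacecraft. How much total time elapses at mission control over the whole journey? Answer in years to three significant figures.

Leg 1: γ = 1/√(1 − 0.4943²) = 1/√0.7557 = 1.150; Δt_1 = 1.150 × 12.8 = 14.72 years.
Leg 2: β = 0.600; γ = 1/√(1 − 0.600²) = 1/√0.6400 = 1.250; Δt_2 = 1.250 × 17.5 = 21.88 years.
Leg 3: β = 0.397; γ = 1/√(1 − 0.397²) = 1/√0.8424 = 1.090; Δt_3 = 1.090 × 16.4 = 17.87 years.
Total: 14.72 + 21.88 + 17.87 years.

Δt = 54.5 years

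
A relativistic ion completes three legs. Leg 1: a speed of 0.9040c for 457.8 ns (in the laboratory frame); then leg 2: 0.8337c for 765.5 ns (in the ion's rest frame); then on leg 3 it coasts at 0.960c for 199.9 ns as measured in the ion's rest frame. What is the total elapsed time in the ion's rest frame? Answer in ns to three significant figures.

τ = 1160 ns

Leg 1: γ = 1/√(1 − 0.9040²) = 1/√0.1828 = 2.339; τ_1 = 457.8/2.339 = 195.7 ns.
Leg 2: 765.5 ns is already measured in the ion's rest frame.
Leg 3: 199.9 ns is already measured in the ion's rest frame.
Total: 195.7 + 765.5 + 199.9 ns.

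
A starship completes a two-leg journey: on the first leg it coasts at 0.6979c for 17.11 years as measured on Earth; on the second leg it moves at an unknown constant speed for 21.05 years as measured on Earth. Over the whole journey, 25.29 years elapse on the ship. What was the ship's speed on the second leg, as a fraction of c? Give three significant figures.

Leg 1: γ = 1/√(1 − 0.6979²) = 1/√0.5129 = 1.396; τ_1 = 17.11/1.396 = 12.25 years.
Leg 2: speed unknown; τ_2 = 21.05/γ_2.
Total proper time: 12.25 + τ_2 = 25.29, so τ_2 = 25.29 − 12.25 = 13.04 years.
γ_2 = 21.05/13.04 = 1.615; β = √(1 − 1/γ²) = √0.6165.

β = 0.785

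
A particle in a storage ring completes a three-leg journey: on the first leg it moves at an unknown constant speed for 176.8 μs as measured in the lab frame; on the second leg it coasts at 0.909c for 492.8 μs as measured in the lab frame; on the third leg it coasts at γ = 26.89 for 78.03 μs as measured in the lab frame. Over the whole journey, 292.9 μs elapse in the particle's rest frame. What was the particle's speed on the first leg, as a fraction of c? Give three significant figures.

β = 0.878

Leg 1: speed unknown; τ_1 = 176.8/γ_1.
Leg 2: γ = 1/√(1 − 0.909²) = 1/√0.1737 = 2.399; τ_2 = 492.8/2.399 = 205.4 μs.
Leg 3: γ = 26.89; τ_3 = 78.03/26.89 = 2.902 μs.
Total proper time: τ_1 + 205.4 + 2.902 = 292.9, so τ_1 = 292.9 − 208.3 = 84.60 μs.
γ_1 = 176.8/84.60 = 2.090; β = √(1 − 1/γ²) = √0.7710.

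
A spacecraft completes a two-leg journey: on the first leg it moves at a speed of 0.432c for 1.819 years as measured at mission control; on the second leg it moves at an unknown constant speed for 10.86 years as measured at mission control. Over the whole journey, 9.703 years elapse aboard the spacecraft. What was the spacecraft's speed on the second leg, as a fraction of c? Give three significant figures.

β = 0.670

Leg 1: γ = 1/√(1 − 0.432²) = 1/√0.8134 = 1.109; τ_1 = 1.819/1.109 = 1.641 years.
Leg 2: speed unknown; τ_2 = 10.86/γ_2.
Total proper time: 1.641 + τ_2 = 9.703, so τ_2 = 9.703 − 1.641 = 8.062 years.
γ_2 = 10.86/8.062 = 1.347; β = √(1 − 1/γ²) = √0.4488.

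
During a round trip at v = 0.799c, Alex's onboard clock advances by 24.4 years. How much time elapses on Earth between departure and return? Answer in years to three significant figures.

γ = 1/√(1 − 0.799²) = 1/√0.3616 = 1.663
Earth-frame duration is the dilated interval: Δt = γτ = 1.663 × 24.4 years.

Δt = 40.6 years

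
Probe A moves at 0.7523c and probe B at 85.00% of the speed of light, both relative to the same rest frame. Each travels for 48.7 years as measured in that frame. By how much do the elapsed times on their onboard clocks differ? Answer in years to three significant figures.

A: γ = 1/√(1 − 0.7523²) = 1/√0.4340 = 1.518; τ_A = 48.7/1.518 = 32.08 years.
B: β = 0.8500; γ = 1/√(1 − 0.8500²) = 1/√0.2775 = 1.898; τ_B = 48.7/1.898 = 25.65 years.

|τ_A − τ_B| = 6.43 years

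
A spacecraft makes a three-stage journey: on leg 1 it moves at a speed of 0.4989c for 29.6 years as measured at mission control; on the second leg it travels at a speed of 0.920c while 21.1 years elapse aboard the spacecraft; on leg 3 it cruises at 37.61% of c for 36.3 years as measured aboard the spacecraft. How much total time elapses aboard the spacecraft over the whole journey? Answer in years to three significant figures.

Leg 1: γ = 1/√(1 − 0.4989²) = 1/√0.7511 = 1.154; τ_1 = 29.6/1.154 = 25.65 years.
Leg 2: 21.1 years is already measured aboard the spacecraft.
Leg 3: 36.3 years is already measured aboard the spacecraft.
Total: 25.65 + 21.10 + 36.30 years.

τ = 83.1 years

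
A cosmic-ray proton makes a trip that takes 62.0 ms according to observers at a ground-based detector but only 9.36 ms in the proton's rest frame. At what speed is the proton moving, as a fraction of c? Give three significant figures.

β = 0.989

The proper time is measured in the proton's rest frame (both events occur at the proton's location); Δt is measured at a ground-based detector. γ = Δt/τ = 62.0/9.36 = 6.624.
β = √(1 − 1/γ²) = √(1 − 0.02279) = √0.9772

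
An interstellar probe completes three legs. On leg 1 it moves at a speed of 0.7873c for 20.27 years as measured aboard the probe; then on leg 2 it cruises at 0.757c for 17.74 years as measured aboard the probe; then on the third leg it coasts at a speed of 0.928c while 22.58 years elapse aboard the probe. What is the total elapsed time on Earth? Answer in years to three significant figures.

Leg 1: γ = 1/√(1 − 0.7873²) = 1/√0.3802 = 1.622; Δt_1 = 1.622 × 20.27 = 32.88 years.
Leg 2: γ = 1/√(1 − 0.757²) = 1/√0.4270 = 1.530; Δt_2 = 1.530 × 17.74 = 27.15 years.
Leg 3: γ = 1/√(1 − 0.928²) = 1/√0.1388 = 2.684; Δt_3 = 2.684 × 22.58 = 60.60 years.
Total: 32.88 + 27.15 + 60.60 years.

Δt = 121 years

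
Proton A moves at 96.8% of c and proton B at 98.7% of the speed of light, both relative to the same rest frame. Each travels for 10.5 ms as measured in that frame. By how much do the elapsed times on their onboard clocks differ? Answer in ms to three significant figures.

|τ_A − τ_B| = 0.947 ms

A: β = 0.968; γ = 1/√(1 − 0.968²) = 1/√0.06298 = 3.985; τ_A = 10.5/3.985 = 2.635 ms.
B: β = 0.987; γ = 1/√(1 − 0.987²) = 1/√0.02583 = 6.222; τ_B = 10.5/6.222 = 1.688 ms.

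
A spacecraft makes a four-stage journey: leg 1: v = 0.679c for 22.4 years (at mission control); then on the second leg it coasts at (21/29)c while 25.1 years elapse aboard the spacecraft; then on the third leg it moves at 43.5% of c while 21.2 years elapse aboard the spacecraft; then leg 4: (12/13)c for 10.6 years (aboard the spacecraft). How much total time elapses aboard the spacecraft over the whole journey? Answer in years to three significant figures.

Leg 1: γ = 1/√(1 − 0.679²) = 1/√0.5390 = 1.362; τ_1 = 22.4/1.362 = 16.44 years.
Leg 2: 25.1 years is already measured aboard the spacecraft.
Leg 3: 21.2 years is already measured aboard the spacecraft.
Leg 4: 10.6 years is already measured aboard the spacecraft.
Total: 16.44 + 25.10 + 21.20 + 10.60 years.

τ = 73.3 years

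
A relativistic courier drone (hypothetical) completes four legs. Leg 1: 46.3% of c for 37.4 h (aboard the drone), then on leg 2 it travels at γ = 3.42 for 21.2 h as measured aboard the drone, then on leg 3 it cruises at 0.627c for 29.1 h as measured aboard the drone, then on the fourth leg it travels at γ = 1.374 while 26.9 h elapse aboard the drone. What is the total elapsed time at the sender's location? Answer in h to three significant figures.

Leg 1: β = 0.463; γ = 1/√(1 − 0.463²) = 1/√0.7856 = 1.128; Δt_1 = 1.128 × 37.4 = 42.20 h.
Leg 2: γ = 3.42; Δt_2 = 3.420 × 21.2 = 72.50 h.
Leg 3: γ = 1/√(1 − 0.627²) = 1/√0.6069 = 1.284; Δt_3 = 1.284 × 29.1 = 37.35 h.
Leg 4: γ = 1.374; Δt_4 = 1.374 × 26.9 = 36.96 h.
Total: 42.20 + 72.50 + 37.35 + 36.96 h.

Δt = 189 h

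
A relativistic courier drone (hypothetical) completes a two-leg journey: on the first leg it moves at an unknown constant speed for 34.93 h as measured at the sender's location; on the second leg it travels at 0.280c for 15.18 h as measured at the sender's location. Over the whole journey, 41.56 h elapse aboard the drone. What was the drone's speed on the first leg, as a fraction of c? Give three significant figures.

β = 0.635

Leg 1: speed unknown; τ_1 = 34.93/γ_1.
Leg 2: γ = 1/√(1 − 0.280²) = 25/24 ≈ 1.042; τ_2 = 15.18/1.042 = 14.57 h.
Total proper time: τ_1 + 14.57 = 41.56, so τ_1 = 41.56 − 14.57 = 26.99 h.
γ_1 = 34.93/26.99 = 1.294; β = √(1 − 1/γ²) = √0.4031.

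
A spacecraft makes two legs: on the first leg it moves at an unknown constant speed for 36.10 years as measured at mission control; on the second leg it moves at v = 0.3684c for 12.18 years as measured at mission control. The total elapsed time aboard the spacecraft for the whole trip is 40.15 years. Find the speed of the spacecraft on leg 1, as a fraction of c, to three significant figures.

β = 0.602

Leg 1: speed unknown; τ_1 = 36.10/γ_1.
Leg 2: γ = 1/√(1 − 0.3684²) = 1/√0.8643 = 1.076; τ_2 = 12.18/1.076 = 11.32 years.
Total proper time: τ_1 + 11.32 = 40.15, so τ_1 = 40.15 − 11.32 = 28.83 years.
γ_1 = 36.10/28.83 = 1.252; β = √(1 − 1/γ²) = √0.3624.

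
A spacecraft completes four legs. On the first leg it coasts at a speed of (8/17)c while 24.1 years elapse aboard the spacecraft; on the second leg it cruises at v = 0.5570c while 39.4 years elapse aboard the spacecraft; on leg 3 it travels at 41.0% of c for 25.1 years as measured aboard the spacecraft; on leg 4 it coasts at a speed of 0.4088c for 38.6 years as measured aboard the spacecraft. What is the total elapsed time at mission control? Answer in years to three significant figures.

Leg 1: γ = 1/√(1 − (8/17)²) = 17/15 ≈ 1.133; Δt_1 = 1.133 × 24.1 = 27.31 years.
Leg 2: γ = 1/√(1 − 0.5570²) = 1/√0.6898 = 1.204; Δt_2 = 1.204 × 39.4 = 47.44 years.
Leg 3: β = 0.410; γ = 1/√(1 − 0.410²) = 1/√0.8319 = 1.096; Δt_3 = 1.096 × 25.1 = 27.52 years.
Leg 4: γ = 1/√(1 − 0.4088²) = 1/√0.8329 = 1.096; Δt_4 = 1.096 × 38.6 = 42.30 years.
Total: 27.31 + 47.44 + 27.52 + 42.30 years.

Δt = 145 years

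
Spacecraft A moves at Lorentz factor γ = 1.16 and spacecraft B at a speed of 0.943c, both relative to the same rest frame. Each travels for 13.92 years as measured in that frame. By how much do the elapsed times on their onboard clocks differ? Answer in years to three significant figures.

A: γ = 1.16; τ_A = 13.92/1.160 = 12.00 years.
B: γ = 1/√(1 − 0.943²) = 1/√0.1108 = 3.005; τ_B = 13.92/3.005 = 4.632 years.

|τ_A − τ_B| = 7.37 years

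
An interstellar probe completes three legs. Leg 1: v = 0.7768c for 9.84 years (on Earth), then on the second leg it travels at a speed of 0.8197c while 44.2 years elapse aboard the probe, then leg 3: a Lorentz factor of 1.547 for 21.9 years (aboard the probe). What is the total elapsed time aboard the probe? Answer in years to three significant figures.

Leg 1: γ = 1/√(1 − 0.7768²) = 1/√0.3966 = 1.588; τ_1 = 9.84/1.588 = 6.197 years.
Leg 2: 44.2 years is already measured aboard the probe.
Leg 3: 21.9 years is already measured aboard the probe.
Total: 6.197 + 44.20 + 21.90 years.

τ = 72.3 years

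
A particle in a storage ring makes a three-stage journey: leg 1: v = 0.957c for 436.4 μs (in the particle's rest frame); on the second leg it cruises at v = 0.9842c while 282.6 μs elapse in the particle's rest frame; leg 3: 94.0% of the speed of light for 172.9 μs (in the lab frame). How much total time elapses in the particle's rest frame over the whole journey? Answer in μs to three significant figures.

τ = 778 μs

Leg 1: 436.4 μs is already measured in the particle's rest frame.
Leg 2: 282.6 μs is already measured in the particle's rest frame.
Leg 3: β = 0.940; γ = 1/√(1 − 0.940²) = 1/√0.1164 = 2.931; τ_3 = 172.9/2.931 = 58.99 μs.
Total: 436.4 + 282.6 + 58.99 μs.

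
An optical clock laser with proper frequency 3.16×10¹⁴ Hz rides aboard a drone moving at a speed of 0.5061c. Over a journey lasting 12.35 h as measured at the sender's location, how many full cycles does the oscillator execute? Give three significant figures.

γ = 1/√(1 − 0.5061²) = 1/√0.7439 = 1.159
The oscillator's own cycle count is N = f × τ where τ is the proper time aboard the drone. τ = Δt/γ = 12.35/1.159 = 10.65 h = 3.835×10⁴ s.
N = 3.16×10¹⁴ × 3.835×10⁴ = 1.212×10¹⁹.

N = 1.21×10¹⁹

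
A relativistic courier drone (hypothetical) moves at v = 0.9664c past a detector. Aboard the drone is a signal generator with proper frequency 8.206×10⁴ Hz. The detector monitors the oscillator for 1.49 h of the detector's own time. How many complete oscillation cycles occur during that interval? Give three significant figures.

γ = 1/√(1 − 0.9664²) = 1/√0.06607 = 3.890
During 1.49 h of lab time, the oscillator's proper time advances by τ = Δt/γ = 1.49/3.890 = 0.3830 h = 1.379×10³ s.
N = f × τ = 8.206×10⁴ × 1.379×10³ = 1.131×10⁸.

N = 1.13×10⁸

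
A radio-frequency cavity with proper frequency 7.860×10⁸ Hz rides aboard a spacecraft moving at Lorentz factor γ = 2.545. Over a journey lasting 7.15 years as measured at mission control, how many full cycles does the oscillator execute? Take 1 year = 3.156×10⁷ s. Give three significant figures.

γ = 2.545
The oscillator's own cycle count is N = f × τ where τ is the proper time aboard the spacecraft. τ = Δt/γ = 7.15/2.545 = 2.809 years = 8.867×10⁷ s.
N = 7.860×10⁸ × 8.867×10⁷ = 6.969×10¹⁶.

N = 6.97×10¹⁶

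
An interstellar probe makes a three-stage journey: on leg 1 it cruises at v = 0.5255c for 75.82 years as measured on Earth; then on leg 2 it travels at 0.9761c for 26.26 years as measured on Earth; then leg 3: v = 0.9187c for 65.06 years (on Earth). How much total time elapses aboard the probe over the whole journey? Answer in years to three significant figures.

τ = 95.9 years

Leg 1: γ = 1/√(1 − 0.5255²) = 1/√0.7238 = 1.175; τ_1 = 75.82/1.175 = 64.51 years.
Leg 2: γ = 1/√(1 − 0.9761²) = 1/√0.04723 = 4.601; τ_2 = 26.26/4.601 = 5.707 years.
Leg 3: γ = 1/√(1 − 0.9187²) = 1/√0.1560 = 2.532; τ_3 = 65.06/2.532 = 25.70 years.
Total: 64.51 + 5.707 + 25.70 years.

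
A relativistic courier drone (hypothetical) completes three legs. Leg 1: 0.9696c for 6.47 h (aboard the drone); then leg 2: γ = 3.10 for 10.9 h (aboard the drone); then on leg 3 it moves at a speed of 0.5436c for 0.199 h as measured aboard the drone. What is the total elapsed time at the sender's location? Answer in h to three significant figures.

Δt = 60.5 h

Leg 1: γ = 1/√(1 − 0.9696²) = 1/√0.05988 = 4.087; Δt_1 = 4.087 × 6.47 = 26.44 h.
Leg 2: γ = 3.10; Δt_2 = 3.100 × 10.9 = 33.79 h.
Leg 3: γ = 1/√(1 − 0.5436²) = 1/√0.7045 = 1.191; Δt_3 = 1.191 × 0.199 = 0.2371 h.
Total: 26.44 + 33.79 + 0.2371 h.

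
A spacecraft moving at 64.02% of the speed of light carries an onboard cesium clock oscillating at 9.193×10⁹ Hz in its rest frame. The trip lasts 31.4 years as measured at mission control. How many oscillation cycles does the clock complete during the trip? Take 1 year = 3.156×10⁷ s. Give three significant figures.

β = 0.6402; γ = 1/√(1 − 0.6402²) = 1/√0.5901 = 1.302
The oscillator's own cycle count is N = f × τ where τ is the proper time aboard the spacecraft. τ = Δt/γ = 31.4/1.302 = 24.12 years = 7.613×10⁸ s.
N = 9.193×10⁹ × 7.613×10⁸ = 6.998×10¹⁸.

N = 7.00×10¹⁸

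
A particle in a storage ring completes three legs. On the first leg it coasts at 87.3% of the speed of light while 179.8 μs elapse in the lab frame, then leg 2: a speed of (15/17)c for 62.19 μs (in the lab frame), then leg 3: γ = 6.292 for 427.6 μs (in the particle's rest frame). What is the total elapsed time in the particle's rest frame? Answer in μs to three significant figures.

Leg 1: β = 0.873; γ = 1/√(1 − 0.873²) = 1/√0.2379 = 2.050; τ_1 = 179.8/2.050 = 87.69 μs.
Leg 2: γ = 1/√(1 − (15/17)²) = 17/8 = 2.125; τ_2 = 62.19/2.125 = 29.27 μs.
Leg 3: 427.6 μs is already measured in the particle's rest frame.
Total: 87.69 + 29.27 + 427.6 μs.

τ = 545 μs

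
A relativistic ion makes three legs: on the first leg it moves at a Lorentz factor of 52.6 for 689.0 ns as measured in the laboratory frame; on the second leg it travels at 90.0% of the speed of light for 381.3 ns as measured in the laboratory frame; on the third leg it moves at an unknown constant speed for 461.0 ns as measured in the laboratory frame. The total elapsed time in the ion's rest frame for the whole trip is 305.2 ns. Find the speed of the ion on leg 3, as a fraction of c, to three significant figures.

β = 0.962

Leg 1: γ = 52.6; τ_1 = 689.0/52.60 = 13.10 ns.
Leg 2: β = 0.900; γ = 1/√(1 − 0.900²) = 1/√0.1900 = 2.294; τ_2 = 381.3/2.294 = 166.2 ns.
Leg 3: speed unknown; τ_3 = 461.0/γ_3.
Total proper time: 13.10 + 166.2 + τ_3 = 305.2, so τ_3 = 305.2 − 179.3 = 125.9 ns.
γ_3 = 461.0/125.9 = 3.662; β = √(1 − 1/γ²) = √0.9254.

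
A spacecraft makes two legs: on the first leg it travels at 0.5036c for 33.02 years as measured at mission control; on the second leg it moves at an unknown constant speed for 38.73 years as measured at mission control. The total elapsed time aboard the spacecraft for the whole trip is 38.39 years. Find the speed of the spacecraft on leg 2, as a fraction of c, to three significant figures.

Leg 1: γ = 1/√(1 − 0.5036²) = 1/√0.7464 = 1.157; τ_1 = 33.02/1.157 = 28.53 years.
Leg 2: speed unknown; τ_2 = 38.73/γ_2.
Total proper time: 28.53 + τ_2 = 38.39, so τ_2 = 38.39 − 28.53 = 9.863 years.
γ_2 = 38.73/9.863 = 3.927; β = √(1 − 1/γ²) = √0.9352.

β = 0.967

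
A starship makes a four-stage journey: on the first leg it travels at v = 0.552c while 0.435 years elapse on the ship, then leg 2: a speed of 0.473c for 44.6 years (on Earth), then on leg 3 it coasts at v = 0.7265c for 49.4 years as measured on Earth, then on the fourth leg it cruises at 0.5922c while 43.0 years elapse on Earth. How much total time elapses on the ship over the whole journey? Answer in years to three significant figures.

τ = 108 years

Leg 1: 0.435 years is already measured on the ship.
Leg 2: γ = 1/√(1 − 0.473²) = 1/√0.7763 = 1.135; τ_2 = 44.6/1.135 = 39.30 years.
Leg 3: γ = 1/√(1 − 0.7265²) = 1/√0.4722 = 1.455; τ_3 = 49.4/1.455 = 33.95 years.
Leg 4: γ = 1/√(1 − 0.5922²) = 1/√0.6493 = 1.241; τ_4 = 43.0/1.241 = 34.65 years.
Total: 0.4350 + 39.30 + 33.95 + 34.65 years.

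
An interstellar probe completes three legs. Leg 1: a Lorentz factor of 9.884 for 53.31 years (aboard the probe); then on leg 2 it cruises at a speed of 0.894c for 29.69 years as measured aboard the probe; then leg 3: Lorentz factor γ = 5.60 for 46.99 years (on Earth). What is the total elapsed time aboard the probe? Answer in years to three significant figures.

τ = 91.4 years

Leg 1: 53.31 years is already measured aboard the probe.
Leg 2: 29.69 years is already measured aboard the probe.
Leg 3: γ = 5.60; τ_3 = 46.99/5.600 = 8.391 years.
Total: 53.31 + 29.69 + 8.391 years.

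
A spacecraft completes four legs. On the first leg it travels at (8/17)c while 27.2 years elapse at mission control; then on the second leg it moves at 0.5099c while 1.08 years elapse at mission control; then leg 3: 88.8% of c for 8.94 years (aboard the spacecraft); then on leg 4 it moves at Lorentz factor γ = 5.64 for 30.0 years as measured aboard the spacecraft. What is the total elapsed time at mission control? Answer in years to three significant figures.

Leg 1: 27.2 years is already measured at mission control.
Leg 2: 1.08 years is already measured at mission control.
Leg 3: β = 0.888; γ = 1/√(1 − 0.888²) = 1/√0.2115 = 2.175; Δt_3 = 2.175 × 8.94 = 19.44 years.
Leg 4: γ = 5.64; Δt_4 = 5.640 × 30.0 = 169.2 years.
Total: 27.20 + 1.080 + 19.44 + 169.2 years.

Δt = 217 years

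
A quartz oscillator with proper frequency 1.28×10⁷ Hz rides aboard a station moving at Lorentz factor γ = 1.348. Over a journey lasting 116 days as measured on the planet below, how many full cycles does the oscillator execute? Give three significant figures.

γ = 1.348
The oscillator's own cycle count is N = f × τ where τ is the proper time aboard the station. τ = Δt/γ = 116/1.348 = 86.05 days = 7.435×10⁶ s.
N = 1.28×10⁷ × 7.435×10⁶ = 9.517×10¹³.

N = 9.52×10¹³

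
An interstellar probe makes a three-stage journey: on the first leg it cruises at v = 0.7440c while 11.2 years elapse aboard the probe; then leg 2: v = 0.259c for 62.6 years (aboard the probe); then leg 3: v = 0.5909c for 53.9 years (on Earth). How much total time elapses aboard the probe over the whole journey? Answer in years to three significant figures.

Leg 1: 11.2 years is already measured aboard the probe.
Leg 2: 62.6 years is already measured aboard the probe.
Leg 3: γ = 1/√(1 − 0.5909²) = 1/√0.6508 = 1.240; τ_3 = 53.9/1.240 = 43.48 years.
Total: 11.20 + 62.60 + 43.48 years.

τ = 117 years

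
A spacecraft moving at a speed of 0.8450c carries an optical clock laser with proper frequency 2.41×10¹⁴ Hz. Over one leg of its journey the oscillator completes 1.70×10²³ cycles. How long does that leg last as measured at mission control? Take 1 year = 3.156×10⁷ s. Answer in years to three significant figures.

Δt = 41.8 years

γ = 1/√(1 − 0.8450²) = 1/√0.2860 = 1.870
Proper time for N cycles: τ = N/f = 1.70×10²³/(2.41×10¹⁴) = 7.054×10⁸ s = 22.35 years.
Lab-frame duration Δt = γτ = 1.870 × 22.35 = 41.80 years.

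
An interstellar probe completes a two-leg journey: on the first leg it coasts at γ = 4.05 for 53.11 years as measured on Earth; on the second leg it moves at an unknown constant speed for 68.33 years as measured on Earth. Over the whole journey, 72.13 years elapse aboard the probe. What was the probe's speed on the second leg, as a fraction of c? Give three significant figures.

β = 0.504

Leg 1: γ = 4.05; τ_1 = 53.11/4.050 = 13.11 years.
Leg 2: speed unknown; τ_2 = 68.33/γ_2.
Total proper time: 13.11 + τ_2 = 72.13, so τ_2 = 72.13 − 13.11 = 59.02 years.
γ_2 = 68.33/59.02 = 1.158; β = √(1 − 1/γ²) = √0.2540.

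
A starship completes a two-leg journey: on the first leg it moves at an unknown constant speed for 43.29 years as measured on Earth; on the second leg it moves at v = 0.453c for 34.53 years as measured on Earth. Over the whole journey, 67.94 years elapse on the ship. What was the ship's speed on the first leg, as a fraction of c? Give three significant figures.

Leg 1: speed unknown; τ_1 = 43.29/γ_1.
Leg 2: γ = 1/√(1 − 0.453²) = 1/√0.7948 = 1.122; τ_2 = 34.53/1.122 = 30.78 years.
Total proper time: τ_1 + 30.78 = 67.94, so τ_1 = 67.94 − 30.78 = 37.16 years.
γ_1 = 43.29/37.16 = 1.165; β = √(1 − 1/γ²) = √0.2633.

β = 0.513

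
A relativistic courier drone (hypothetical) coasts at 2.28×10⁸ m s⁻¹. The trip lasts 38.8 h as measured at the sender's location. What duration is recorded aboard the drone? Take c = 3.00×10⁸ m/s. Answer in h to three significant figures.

τ = 25.2 h

β = 2.28×10⁸/3.00×10⁸ = 0.7600; γ = 1/√(1 − 0.7600²) = 1.539
The interval measured at the sender's location is the dilated one; the clock aboard the drone measures the proper time τ = Δt/γ = 38.8/1.539 h.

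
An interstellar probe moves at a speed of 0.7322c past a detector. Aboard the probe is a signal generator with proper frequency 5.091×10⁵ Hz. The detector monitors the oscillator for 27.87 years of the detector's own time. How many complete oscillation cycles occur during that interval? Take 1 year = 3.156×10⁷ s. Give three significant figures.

N = 3.05×10¹⁴

γ = 1/√(1 − 0.7322²) = 1/√0.4639 = 1.468
During 27.87 years of lab time, the oscillator's proper time advances by τ = Δt/γ = 27.87/1.468 = 18.98 years = 5.991×10⁸ s.
N = f × τ = 5.091×10⁵ × 5.991×10⁸ = 3.050×10¹⁴.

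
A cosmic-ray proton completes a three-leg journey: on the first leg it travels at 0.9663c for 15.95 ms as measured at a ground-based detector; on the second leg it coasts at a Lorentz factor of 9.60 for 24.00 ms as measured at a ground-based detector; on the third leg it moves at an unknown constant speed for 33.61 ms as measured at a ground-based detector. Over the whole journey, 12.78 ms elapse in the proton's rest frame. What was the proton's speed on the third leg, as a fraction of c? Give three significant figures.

β = 0.983

Leg 1: γ = 1/√(1 − 0.9663²) = 1/√0.06626 = 3.885; τ_1 = 15.95/3.885 = 4.106 ms.
Leg 2: γ = 9.60; τ_2 = 24.00/9.600 = 2.500 ms.
Leg 3: speed unknown; τ_3 = 33.61/γ_3.
Total proper time: 4.106 + 2.500 + τ_3 = 12.78, so τ_3 = 12.78 − 6.606 = 6.174 ms.
γ_3 = 33.61/6.174 = 5.444; β = √(1 − 1/γ²) = √0.9663.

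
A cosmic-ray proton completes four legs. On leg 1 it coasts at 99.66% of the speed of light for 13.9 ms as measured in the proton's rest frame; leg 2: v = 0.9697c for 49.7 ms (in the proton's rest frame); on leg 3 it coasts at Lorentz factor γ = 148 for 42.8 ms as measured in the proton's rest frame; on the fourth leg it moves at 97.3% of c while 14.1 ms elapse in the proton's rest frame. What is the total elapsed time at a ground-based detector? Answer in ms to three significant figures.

Δt = 6770 ms

Leg 1: β = 0.9966; γ = 1/√(1 − 0.9966²) = 1/√0.006788 = 12.14; Δt_1 = 12.14 × 13.9 = 168.7 ms.
Leg 2: γ = 1/√(1 − 0.9697²) = 1/√0.05968 = 4.093; Δt_2 = 4.093 × 49.7 = 203.4 ms.
Leg 3: γ = 148; Δt_3 = 148.0 × 42.8 = 6334 ms.
Leg 4: β = 0.973; γ = 1/√(1 − 0.973²) = 1/√0.05327 = 4.333; Δt_4 = 4.333 × 14.1 = 61.09 ms.
Total: 168.7 + 203.4 + 6334 + 61.09 ms.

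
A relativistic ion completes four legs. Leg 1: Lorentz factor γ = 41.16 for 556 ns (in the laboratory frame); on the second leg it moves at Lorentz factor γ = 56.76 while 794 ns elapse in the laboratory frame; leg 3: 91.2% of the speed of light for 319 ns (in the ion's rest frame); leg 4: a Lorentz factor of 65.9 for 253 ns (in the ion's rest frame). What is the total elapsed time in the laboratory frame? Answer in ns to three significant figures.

Leg 1: 556 ns is already measured in the laboratory frame.
Leg 2: 794 ns is already measured in the laboratory frame.
Leg 3: β = 0.912; γ = 1/√(1 − 0.912²) = 1/√0.1683 = 2.438; Δt_3 = 2.438 × 319 = 777.7 ns.
Leg 4: γ = 65.9; Δt_4 = 65.90 × 253 = 1.667×10⁴ ns.
Total: 556.0 + 794.0 + 777.7 + 1.667×10⁴ ns.

Δt = 1.88×10⁴ ns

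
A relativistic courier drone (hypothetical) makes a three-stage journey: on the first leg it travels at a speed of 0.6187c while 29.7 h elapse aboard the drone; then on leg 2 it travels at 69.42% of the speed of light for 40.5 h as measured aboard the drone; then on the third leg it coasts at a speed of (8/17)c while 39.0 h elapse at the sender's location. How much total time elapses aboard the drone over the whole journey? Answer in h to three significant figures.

Leg 1: 29.7 h is already measured aboard the drone.
Leg 2: 40.5 h is already measured aboard the drone.
Leg 3: γ = 1/√(1 − (8/17)²) = 17/15 ≈ 1.133; τ_3 = 39.0/1.133 = 34.41 h.
Total: 29.70 + 40.50 + 34.41 h.

τ = 105 h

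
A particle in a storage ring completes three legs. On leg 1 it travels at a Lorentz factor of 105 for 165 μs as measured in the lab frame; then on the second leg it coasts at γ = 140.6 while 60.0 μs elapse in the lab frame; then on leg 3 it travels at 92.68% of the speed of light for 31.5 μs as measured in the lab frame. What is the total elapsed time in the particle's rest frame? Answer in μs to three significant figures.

τ = 13.8 μs

Leg 1: γ = 105; τ_1 = 165/105.0 = 1.571 μs.
Leg 2: γ = 140.6; τ_2 = 60.0/140.6 = 0.4267 μs.
Leg 3: β = 0.9268; γ = 1/√(1 − 0.9268²) = 1/√0.1410 = 2.663; τ_3 = 31.5/2.663 = 11.83 μs.
Total: 1.571 + 0.4267 + 11.83 μs.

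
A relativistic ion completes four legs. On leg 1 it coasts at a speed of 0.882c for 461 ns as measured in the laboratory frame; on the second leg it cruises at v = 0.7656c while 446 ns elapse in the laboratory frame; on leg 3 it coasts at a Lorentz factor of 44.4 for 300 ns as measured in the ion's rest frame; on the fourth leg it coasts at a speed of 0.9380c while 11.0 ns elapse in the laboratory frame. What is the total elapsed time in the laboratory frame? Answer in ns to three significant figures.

Leg 1: 461 ns is already measured in the laboratory frame.
Leg 2: 446 ns is already measured in the laboratory frame.
Leg 3: γ = 44.4; Δt_3 = 44.40 × 300 = 1.332×10⁴ ns.
Leg 4: 11.0 ns is already measured in the laboratory frame.
Total: 461.0 + 446.0 + 1.332×10⁴ + 11.00 ns.

Δt = 1.42×10⁴ ns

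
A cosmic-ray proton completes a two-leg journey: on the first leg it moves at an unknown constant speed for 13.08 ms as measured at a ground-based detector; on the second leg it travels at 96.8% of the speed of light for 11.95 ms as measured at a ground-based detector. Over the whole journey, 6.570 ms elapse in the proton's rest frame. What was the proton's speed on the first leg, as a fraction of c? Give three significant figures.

Leg 1: speed unknown; τ_1 = 13.08/γ_1.
Leg 2: β = 0.968; γ = 1/√(1 − 0.968²) = 1/√0.06298 = 3.985; τ_2 = 11.95/3.985 = 2.999 ms.
Total proper time: τ_1 + 2.999 = 6.570, so τ_1 = 6.570 − 2.999 = 3.571 ms.
γ_1 = 13.08/3.571 = 3.663; β = √(1 − 1/γ²) = √0.9255.

β = 0.962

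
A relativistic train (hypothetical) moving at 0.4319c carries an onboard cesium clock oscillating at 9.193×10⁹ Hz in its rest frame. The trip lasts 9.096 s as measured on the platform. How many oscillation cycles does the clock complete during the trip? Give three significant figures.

N = 7.54×10¹⁰

γ = 1/√(1 − 0.4319²) = 1/√0.8135 = 1.109
The oscillator's own cycle count is N = f × τ where τ is the proper time on the train. τ = Δt/γ = 9.096/1.109 = 8.204 s = 8.204×10⁰ s.
N = 9.193×10⁹ × 8.204×10⁰ = 7.542×10¹⁰.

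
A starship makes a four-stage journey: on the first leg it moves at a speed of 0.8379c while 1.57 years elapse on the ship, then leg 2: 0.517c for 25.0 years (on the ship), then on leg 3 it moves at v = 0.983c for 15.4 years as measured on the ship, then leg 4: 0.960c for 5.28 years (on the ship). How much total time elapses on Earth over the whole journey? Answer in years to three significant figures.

Δt = 135 years

Leg 1: γ = 1/√(1 − 0.8379²) = 1/√0.2979 = 1.832; Δt_1 = 1.832 × 1.57 = 2.876 years.
Leg 2: γ = 1/√(1 − 0.517²) = 1/√0.7327 = 1.168; Δt_2 = 1.168 × 25.0 = 29.21 years.
Leg 3: γ = 1/√(1 − 0.983²) = 1/√0.03371 = 5.446; Δt_3 = 5.446 × 15.4 = 83.88 years.
Leg 4: γ = 1/√(1 − 0.960²) = 25/7 ≈ 3.571; Δt_4 = 3.571 × 5.28 = 18.86 years.
Total: 2.876 + 29.21 + 83.88 + 18.86 years.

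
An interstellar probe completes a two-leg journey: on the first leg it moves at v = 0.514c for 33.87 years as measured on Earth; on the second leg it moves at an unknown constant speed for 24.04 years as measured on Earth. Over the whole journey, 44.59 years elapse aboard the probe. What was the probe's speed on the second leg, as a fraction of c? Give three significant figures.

β = 0.763

Leg 1: γ = 1/√(1 − 0.514²) = 1/√0.7358 = 1.166; τ_1 = 33.87/1.166 = 29.05 years.
Leg 2: speed unknown; τ_2 = 24.04/γ_2.
Total proper time: 29.05 + τ_2 = 44.59, so τ_2 = 44.59 − 29.05 = 15.54 years.
γ_2 = 24.04/15.54 = 1.547; β = √(1 − 1/γ²) = √0.5823.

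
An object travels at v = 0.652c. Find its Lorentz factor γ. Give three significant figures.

γ = 1/√(1 − 0.652²) = 1/√0.5749 = 1.319

γ = 1.32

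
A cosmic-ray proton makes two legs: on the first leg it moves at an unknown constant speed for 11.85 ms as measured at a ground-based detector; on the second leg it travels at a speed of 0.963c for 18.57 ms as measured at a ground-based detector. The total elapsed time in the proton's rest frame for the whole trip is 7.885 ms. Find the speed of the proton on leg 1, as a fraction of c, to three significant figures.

Leg 1: speed unknown; τ_1 = 11.85/γ_1.
Leg 2: γ = 1/√(1 − 0.963²) = 1/√0.07263 = 3.711; τ_2 = 18.57/3.711 = 5.005 ms.
Total proper time: τ_1 + 5.005 = 7.885, so τ_1 = 7.885 − 5.005 = 2.880 ms.
γ_1 = 11.85/2.880 = 4.114; β = √(1 − 1/γ²) = √0.9409.

β = 0.970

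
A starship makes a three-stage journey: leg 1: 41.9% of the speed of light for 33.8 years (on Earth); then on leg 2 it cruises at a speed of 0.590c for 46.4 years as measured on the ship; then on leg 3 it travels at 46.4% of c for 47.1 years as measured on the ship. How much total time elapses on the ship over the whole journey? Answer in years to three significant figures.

Leg 1: β = 0.419; γ = 1/√(1 − 0.419²) = 1/√0.8244 = 1.101; τ_1 = 33.8/1.101 = 30.69 years.
Leg 2: 46.4 years is already measured on the ship.
Leg 3: 47.1 years is already measured on the ship.
Total: 30.69 + 46.40 + 47.10 years.

τ = 124 years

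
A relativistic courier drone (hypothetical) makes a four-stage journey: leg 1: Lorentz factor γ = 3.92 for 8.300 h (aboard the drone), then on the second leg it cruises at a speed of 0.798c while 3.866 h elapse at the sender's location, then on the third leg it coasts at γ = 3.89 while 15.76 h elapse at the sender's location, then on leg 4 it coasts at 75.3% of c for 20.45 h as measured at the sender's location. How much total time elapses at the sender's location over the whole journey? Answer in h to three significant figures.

Δt = 72.6 h

Leg 1: γ = 3.92; Δt_1 = 3.920 × 8.300 = 32.54 h.
Leg 2: 3.866 h is already measured at the sender's location.
Leg 3: 15.76 h is already measured at the sender's location.
Leg 4: 20.45 h is already measured at the sender's location.
Total: 32.54 + 3.866 + 15.76 + 20.45 h.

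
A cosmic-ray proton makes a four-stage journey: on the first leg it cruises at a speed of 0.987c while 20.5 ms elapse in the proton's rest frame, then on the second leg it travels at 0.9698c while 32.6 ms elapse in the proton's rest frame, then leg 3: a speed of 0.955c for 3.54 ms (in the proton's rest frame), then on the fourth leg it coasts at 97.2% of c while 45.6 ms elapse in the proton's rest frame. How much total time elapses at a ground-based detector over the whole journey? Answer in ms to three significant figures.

Δt = 467 ms

Leg 1: γ = 1/√(1 − 0.987²) = 1/√0.02583 = 6.222; Δt_1 = 6.222 × 20.5 = 127.6 ms.
Leg 2: γ = 1/√(1 − 0.9698²) = 1/√0.05949 = 4.100; Δt_2 = 4.100 × 32.6 = 133.7 ms.
Leg 3: γ = 1/√(1 − 0.955²) = 1/√0.08798 = 3.371; Δt_3 = 3.371 × 3.54 = 11.94 ms.
Leg 4: β = 0.972; γ = 1/√(1 − 0.972²) = 1/√0.05522 = 4.256; Δt_4 = 4.256 × 45.6 = 194.1 ms.
Total: 127.6 + 133.7 + 11.94 + 194.1 ms.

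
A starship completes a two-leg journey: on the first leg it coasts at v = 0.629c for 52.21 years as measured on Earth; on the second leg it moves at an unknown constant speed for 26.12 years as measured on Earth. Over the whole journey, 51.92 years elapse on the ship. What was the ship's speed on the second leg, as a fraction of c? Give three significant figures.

β = 0.901

Leg 1: γ = 1/√(1 − 0.629²) = 1/√0.6044 = 1.286; τ_1 = 52.21/1.286 = 40.59 years.
Leg 2: speed unknown; τ_2 = 26.12/γ_2.
Total proper time: 40.59 + τ_2 = 51.92, so τ_2 = 51.92 − 40.59 = 11.33 years.
γ_2 = 26.12/11.33 = 2.305; β = √(1 − 1/γ²) = √0.8118.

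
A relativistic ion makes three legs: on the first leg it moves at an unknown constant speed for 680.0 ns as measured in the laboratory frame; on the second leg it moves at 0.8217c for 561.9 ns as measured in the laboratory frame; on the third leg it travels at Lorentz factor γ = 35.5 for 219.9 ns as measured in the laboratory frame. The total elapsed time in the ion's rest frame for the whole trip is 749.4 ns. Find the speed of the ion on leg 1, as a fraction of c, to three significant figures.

β = 0.783

Leg 1: speed unknown; τ_1 = 680.0/γ_1.
Leg 2: γ = 1/√(1 − 0.8217²) = 1/√0.3248 = 1.755; τ_2 = 561.9/1.755 = 320.2 ns.
Leg 3: γ = 35.5; τ_3 = 219.9/35.50 = 6.194 ns.
Total proper time: τ_1 + 320.2 + 6.194 = 749.4, so τ_1 = 749.4 − 326.4 = 423.0 ns.
γ_1 = 680.0/423.0 = 1.608; β = √(1 − 1/γ²) = √0.6131.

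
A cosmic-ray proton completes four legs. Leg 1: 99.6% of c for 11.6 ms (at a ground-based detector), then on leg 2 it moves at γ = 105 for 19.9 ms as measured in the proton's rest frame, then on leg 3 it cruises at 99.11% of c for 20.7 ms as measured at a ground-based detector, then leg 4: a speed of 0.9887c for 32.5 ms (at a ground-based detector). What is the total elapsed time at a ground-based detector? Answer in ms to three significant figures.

Leg 1: 11.6 ms is already measured at a ground-based detector.
Leg 2: γ = 105; Δt_2 = 105.0 × 19.9 = 2089 ms.
Leg 3: 20.7 ms is already measured at a ground-based detector.
Leg 4: 32.5 ms is already measured at a ground-based detector.
Total: 11.60 + 2089 + 20.70 + 32.50 ms.

Δt = 2150 ms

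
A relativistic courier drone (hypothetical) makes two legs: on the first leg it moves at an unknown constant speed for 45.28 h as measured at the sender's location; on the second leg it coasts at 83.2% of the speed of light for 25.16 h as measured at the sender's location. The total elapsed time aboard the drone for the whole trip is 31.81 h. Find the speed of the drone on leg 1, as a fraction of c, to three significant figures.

β = 0.919

Leg 1: speed unknown; τ_1 = 45.28/γ_1.
Leg 2: β = 0.832; γ = 1/√(1 − 0.832²) = 1/√0.3078 = 1.803; τ_2 = 25.16/1.803 = 13.96 h.
Total proper time: τ_1 + 13.96 = 31.81, so τ_1 = 31.81 − 13.96 = 17.85 h.
γ_1 = 45.28/17.85 = 2.536; β = √(1 − 1/γ²) = √0.8446.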